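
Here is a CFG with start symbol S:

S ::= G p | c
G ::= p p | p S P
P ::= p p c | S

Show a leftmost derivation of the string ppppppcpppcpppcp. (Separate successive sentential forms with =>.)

S => Gp   [S ::= G p]
Gp => pSPp   [G ::= p S P]
pSPp => pGpPp   [S ::= G p]
pGpPp => ppSPpPp   [G ::= p S P]
ppSPpPp => ppGpPpPp   [S ::= G p]
ppGpPpPp => pppSPpPpPp   [G ::= p S P]
pppSPpPpPp => pppGpPpPpPp   [S ::= G p]
pppGpPpPpPp => ppppppPpPpPp   [G ::= p p]
ppppppPpPpPp => ppppppSpPpPp   [P ::= S]
ppppppSpPpPp => ppppppcpPpPp   [S ::= c]
ppppppcpPpPp => ppppppcpppcpPp   [P ::= p p c]
ppppppcpppcpPp => ppppppcpppcpppcp   [P ::= p p c]

S=>Gp=>pSPp=>pGpPp=>ppSPpPp=>ppGpPpPp=>pppSPpPpPp=>pppGpPpPpPp=>ppppppPpPpPp=>ppppppSpPpPp=>ppppppcpPpPp=>ppppppcpppcpPp=>ppppppcpppcpppcp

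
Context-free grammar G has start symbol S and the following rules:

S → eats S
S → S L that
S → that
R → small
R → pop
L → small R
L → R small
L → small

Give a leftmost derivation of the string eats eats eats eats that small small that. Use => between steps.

S => S L that   [S → S L that]
S L that => eats S L that   [S → eats S]
eats S L that => eats eats S L that   [S → eats S]
eats eats S L that => eats eats eats S L that   [S → eats S]
eats eats eats S L that => eats eats eats eats S L that   [S → eats S]
eats eats eats eats S L that => eats eats eats eats that L that   [S → that]
eats eats eats eats that L that => eats eats eats eats that small R that   [L → small R]
eats eats eats eats that small R that => eats eats eats eats that small small that   [R → small]

S => S L that => eats S L that => eats eats S L that => eats eats eats S L that => eats eats eats eats S L that => eats eats eats eats that L that => eats eats eats eats that small R that => eats eats eats eats that small small that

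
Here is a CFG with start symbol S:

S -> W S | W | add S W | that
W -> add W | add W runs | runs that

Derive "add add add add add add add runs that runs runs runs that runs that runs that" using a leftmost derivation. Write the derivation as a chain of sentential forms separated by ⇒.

S ⇒ add S W   [S -> add S W]
add S W ⇒ add add S W W   [S -> add S W]
add add S W W ⇒ add add W S W W   [S -> W S]
add add W S W W ⇒ add add add W runs S W W   [W -> add W runs]
add add add W runs S W W ⇒ add add add add W runs runs S W W   [W -> add W runs]
add add add add W runs runs S W W ⇒ add add add add add W runs runs S W W   [W -> add W]
add add add add add W runs runs S W W ⇒ add add add add add add W runs runs runs S W W   [W -> add W runs]
add add add add add add W runs runs runs S W W ⇒ add add add add add add add W runs runs runs S W W   [W -> add W]
add add add add add add add W runs runs runs S W W ⇒ add add add add add add add runs that runs runs runs S W W   [W -> runs that]
add add add add add add add runs that runs runs runs S W W ⇒ add add add add add add add runs that runs runs runs that W W   [S -> that]
add add add add add add add runs that runs runs runs that W W ⇒ add add add add add add add runs that runs runs runs that runs that W   [W -> runs that]
add add add add add add add runs that runs runs runs that runs that W ⇒ add add add add add add add runs that runs runs runs that runs that runs that   [W -> runs that]

S ⇒ add S W ⇒ add add S W W ⇒ add add W S W W ⇒ add add add W runs S W W ⇒ add add add add W runs runs S W W ⇒ add add add add add W runs runs S W W ⇒ add add add add add add W runs runs runs S W W ⇒ add add add add add add add W runs runs runs S W W ⇒ add add add add add add add runs that runs runs runs S W W ⇒ add add add add add add add runs that runs runs runs that W W ⇒ add add add add add add add runs that runs runs runs that runs that W ⇒ add add add add add add add runs that runs runs runs that runs that runs that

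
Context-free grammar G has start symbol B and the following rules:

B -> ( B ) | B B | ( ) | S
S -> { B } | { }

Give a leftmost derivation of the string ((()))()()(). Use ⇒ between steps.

B ⇒ BB   [B -> B B]
BB ⇒ BBB   [B -> B B]
BBB ⇒ (B)BB   [B -> ( B )]
(B)BB ⇒ ((B))BB   [B -> ( B )]
((B))BB ⇒ ((()))BB   [B -> ( )]
((()))BB ⇒ ((()))BBB   [B -> B B]
((()))BBB ⇒ ((()))()BB   [B -> ( )]
((()))()BB ⇒ ((()))()()B   [B -> ( )]
((()))()()B ⇒ ((()))()()()   [B -> ( )]

B ⇒ BB ⇒ BBB ⇒ (B)BB ⇒ ((B))BB ⇒ ((()))BB ⇒ ((()))BBB ⇒ ((()))()BB ⇒ ((()))()()B ⇒ ((()))()()()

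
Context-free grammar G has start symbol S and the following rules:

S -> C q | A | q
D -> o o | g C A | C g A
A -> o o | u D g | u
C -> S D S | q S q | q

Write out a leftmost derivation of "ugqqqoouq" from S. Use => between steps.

S => Cq => SDSq => ADSq => uDSq => ugCASq => ugqSqASq => ugqqqASq => ugqqqooSq => ugqqqooAq => ugqqqoouq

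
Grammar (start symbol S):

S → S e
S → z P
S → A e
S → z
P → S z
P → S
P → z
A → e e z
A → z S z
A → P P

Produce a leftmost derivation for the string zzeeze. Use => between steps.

S => zP   [S → z P]
zP => zS   [P → S]
zS => zzP   [S → z P]
zzP => zzS   [P → S]
zzS => zzAe   [S → A e]
zzAe => zzeeze   [A → e e z]

S => zP => zS => zzP => zzS => zzAe => zzeeze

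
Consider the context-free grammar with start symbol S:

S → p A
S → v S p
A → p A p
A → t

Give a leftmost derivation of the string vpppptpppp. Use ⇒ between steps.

S ⇒ vSp ⇒ vpAp ⇒ vppApp ⇒ vpppAppp ⇒ vppppApppp ⇒ vpppptpppp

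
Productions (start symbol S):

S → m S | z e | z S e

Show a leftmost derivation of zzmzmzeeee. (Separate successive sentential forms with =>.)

S => zSe => zzSee => zzmSee => zzmzSeee => zzmzmSeee => zzmzmzeeee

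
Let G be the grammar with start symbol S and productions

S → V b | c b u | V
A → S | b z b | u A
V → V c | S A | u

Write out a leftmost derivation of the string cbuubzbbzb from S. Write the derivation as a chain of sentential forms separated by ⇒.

S ⇒ V   [S → V]
V ⇒ SA   [V → S A]
SA ⇒ VA   [S → V]
VA ⇒ SAA   [V → S A]
SAA ⇒ VAA   [S → V]
VAA ⇒ SAAA   [V → S A]
SAAA ⇒ cbuAAA   [S → c b u]
cbuAAA ⇒ cbuSAA   [A → S]
cbuSAA ⇒ cbuVAA   [S → V]
cbuVAA ⇒ cbuuAA   [V → u]
cbuuAA ⇒ cbuubzbA   [A → b z b]
cbuubzbA ⇒ cbuubzbbzb   [A → b z b]

S ⇒ V ⇒ SA ⇒ VA ⇒ SAA ⇒ VAA ⇒ SAAA ⇒ cbuAAA ⇒ cbuSAA ⇒ cbuVAA ⇒ cbuuAA ⇒ cbuubzbA ⇒ cbuubzbbzb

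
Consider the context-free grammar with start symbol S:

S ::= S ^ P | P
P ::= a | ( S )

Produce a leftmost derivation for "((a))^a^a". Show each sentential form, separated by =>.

S => S^P => S^P^P => P^P^P => (S)^P^P => (P)^P^P => ((S))^P^P => ((P))^P^P => ((a))^P^P => ((a))^a^P => ((a))^a^a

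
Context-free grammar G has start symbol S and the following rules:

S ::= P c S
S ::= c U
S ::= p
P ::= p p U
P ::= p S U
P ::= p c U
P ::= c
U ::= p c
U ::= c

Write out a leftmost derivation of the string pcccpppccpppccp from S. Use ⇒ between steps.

S ⇒ PcS   [S ::= P c S]
PcS ⇒ pcUcS   [P ::= p c U]
pcUcS ⇒ pcccS   [U ::= c]
pcccS ⇒ pcccPcS   [S ::= P c S]
pcccPcS ⇒ pcccpSUcS   [P ::= p S U]
pcccpSUcS ⇒ pcccppUcS   [S ::= p]
pcccppUcS ⇒ pcccpppccS   [U ::= p c]
pcccpppccS ⇒ pcccpppccPcS   [S ::= P c S]
pcccpppccPcS ⇒ pcccpppccpSUcS   [P ::= p S U]
pcccpppccpSUcS ⇒ pcccpppccppUcS   [S ::= p]
pcccpppccppUcS ⇒ pcccpppccpppccS   [U ::= p c]
pcccpppccpppccS ⇒ pcccpppccpppccp   [S ::= p]

S ⇒ PcS ⇒ pcUcS ⇒ pcccS ⇒ pcccPcS ⇒ pcccpSUcS ⇒ pcccppUcS ⇒ pcccpppccS ⇒ pcccpppccPcS ⇒ pcccpppccpSUcS ⇒ pcccpppccppUcS ⇒ pcccpppccpppccS ⇒ pcccpppccpppccp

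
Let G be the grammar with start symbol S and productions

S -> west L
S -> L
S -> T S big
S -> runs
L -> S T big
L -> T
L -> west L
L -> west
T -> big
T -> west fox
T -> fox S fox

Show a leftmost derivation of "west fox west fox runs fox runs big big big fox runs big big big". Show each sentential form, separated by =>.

S => L => west L => west S T big => west T S big T big => west fox S fox S big T big => west fox west L fox S big T big => west fox west S T big fox S big T big => west fox west T S big T big fox S big T big => west fox west fox S fox S big T big fox S big T big => west fox west fox runs fox S big T big fox S big T big => west fox west fox runs fox runs big T big fox S big T big => west fox west fox runs fox runs big big big fox S big T big => west fox west fox runs fox runs big big big fox runs big T big => west fox west fox runs fox runs big big big fox runs big big big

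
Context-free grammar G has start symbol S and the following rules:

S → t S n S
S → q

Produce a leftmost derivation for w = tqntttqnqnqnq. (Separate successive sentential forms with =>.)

S => tSnS => tqnS => tqntSnS => tqnttSnSnS => tqntttSnSnSnS => tqntttqnSnSnS => tqntttqnqnSnS => tqntttqnqnqnS => tqntttqnqnqnq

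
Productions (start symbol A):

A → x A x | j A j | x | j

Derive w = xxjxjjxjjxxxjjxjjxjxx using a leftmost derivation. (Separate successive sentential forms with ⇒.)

A ⇒ xAx ⇒ xxAxx ⇒ xxjAjxx ⇒ xxjxAxjxx ⇒ xxjxjAjxjxx ⇒ xxjxjjAjjxjxx ⇒ xxjxjjxAxjjxjxx ⇒ xxjxjjxjAjxjjxjxx ⇒ xxjxjjxjjAjjxjjxjxx ⇒ xxjxjjxjjxAxjjxjjxjxx ⇒ xxjxjjxjjxxxjjxjjxjxx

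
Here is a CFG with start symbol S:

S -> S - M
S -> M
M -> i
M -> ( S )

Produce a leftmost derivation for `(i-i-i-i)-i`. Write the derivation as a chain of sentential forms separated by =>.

S => S-M   [S -> S - M]
S-M => M-M   [S -> M]
M-M => (S)-M   [M -> ( S )]
(S)-M => (S-M)-M   [S -> S - M]
(S-M)-M => (S-M-M)-M   [S -> S - M]
(S-M-M)-M => (S-M-M-M)-M   [S -> S - M]
(S-M-M-M)-M => (M-M-M-M)-M   [S -> M]
(M-M-M-M)-M => (i-M-M-M)-M   [M -> i]
(i-M-M-M)-M => (i-i-M-M)-M   [M -> i]
(i-i-M-M)-M => (i-i-i-M)-M   [M -> i]
(i-i-i-M)-M => (i-i-i-i)-M   [M -> i]
(i-i-i-i)-M => (i-i-i-i)-i   [M -> i]

S => S-M => M-M => (S)-M => (S-M)-M => (S-M-M)-M => (S-M-M-M)-M => (M-M-M-M)-M => (i-M-M-M)-M => (i-i-M-M)-M => (i-i-i-M)-M => (i-i-i-i)-M => (i-i-i-i)-i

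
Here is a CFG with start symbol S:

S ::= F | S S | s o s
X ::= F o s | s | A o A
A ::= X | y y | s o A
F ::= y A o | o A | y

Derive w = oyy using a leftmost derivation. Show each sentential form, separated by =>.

S => F   [S ::= F]
F => oA   [F ::= o A]
oA => oyy   [A ::= y y]

S => F => oA => oyy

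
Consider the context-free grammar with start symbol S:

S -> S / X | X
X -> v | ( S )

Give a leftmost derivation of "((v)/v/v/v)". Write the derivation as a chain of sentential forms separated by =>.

S => X => (S) => (S/X) => (S/X/X) => (S/X/X/X) => (X/X/X/X) => ((S)/X/X/X) => ((X)/X/X/X) => ((v)/X/X/X) => ((v)/v/X/X) => ((v)/v/v/X) => ((v)/v/v/v)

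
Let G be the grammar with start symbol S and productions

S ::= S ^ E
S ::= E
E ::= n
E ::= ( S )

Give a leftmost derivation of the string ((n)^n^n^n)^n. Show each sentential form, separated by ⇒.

S⇒S^E⇒E^E⇒(S)^E⇒(S^E)^E⇒(S^E^E)^E⇒(S^E^E^E)^E⇒(E^E^E^E)^E⇒((S)^E^E^E)^E⇒((E)^E^E^E)^E⇒((n)^E^E^E)^E⇒((n)^n^E^E)^E⇒((n)^n^n^E)^E⇒((n)^n^n^n)^E⇒((n)^n^n^n)^n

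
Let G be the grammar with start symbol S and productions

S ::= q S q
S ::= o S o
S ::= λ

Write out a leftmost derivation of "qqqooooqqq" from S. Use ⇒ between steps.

S ⇒ qSq ⇒ qqSqq ⇒ qqqSqqq ⇒ qqqoSoqqq ⇒ qqqooSooqqq ⇒ qqqooooqqq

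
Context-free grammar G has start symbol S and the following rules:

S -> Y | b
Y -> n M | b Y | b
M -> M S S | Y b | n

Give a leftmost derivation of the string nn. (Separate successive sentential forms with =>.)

S => Y => nM => nn

S => Y   [S -> Y]
Y => nM   [Y -> n M]
nM => nn   [M -> n]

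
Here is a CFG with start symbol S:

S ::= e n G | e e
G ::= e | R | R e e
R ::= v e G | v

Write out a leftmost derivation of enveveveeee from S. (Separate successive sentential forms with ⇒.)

S ⇒ enG   [S ::= e n G]
enG ⇒ enR   [G ::= R]
enR ⇒ enveG   [R ::= v e G]
enveG ⇒ enveRee   [G ::= R e e]
enveRee ⇒ enveveGee   [R ::= v e G]
enveveGee ⇒ enveveReeee   [G ::= R e e]
enveveReeee ⇒ enveveveeee   [R ::= v]

S⇒enG⇒enR⇒enveG⇒enveRee⇒enveveGee⇒enveveReeee⇒enveveveeee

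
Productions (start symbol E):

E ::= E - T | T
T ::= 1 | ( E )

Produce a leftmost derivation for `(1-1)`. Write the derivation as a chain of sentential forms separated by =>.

E => T => (E) => (E-T) => (T-T) => (1-T) => (1-1)

E => T   [E ::= T]
T => (E)   [T ::= ( E )]
(E) => (E-T)   [E ::= E - T]
(E-T) => (T-T)   [E ::= T]
(T-T) => (1-T)   [T ::= 1]
(1-T) => (1-1)   [T ::= 1]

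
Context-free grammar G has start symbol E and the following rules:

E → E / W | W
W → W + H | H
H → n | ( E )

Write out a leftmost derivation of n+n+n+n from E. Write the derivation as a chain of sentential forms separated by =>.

E => W => W+H => W+H+H => W+H+H+H => H+H+H+H => n+H+H+H => n+n+H+H => n+n+n+H => n+n+n+n

E => W   [E → W]
W => W+H   [W → W + H]
W+H => W+H+H   [W → W + H]
W+H+H => W+H+H+H   [W → W + H]
W+H+H+H => H+H+H+H   [W → H]
H+H+H+H => n+H+H+H   [H → n]
n+H+H+H => n+n+H+H   [H → n]
n+n+H+H => n+n+n+H   [H → n]
n+n+n+H => n+n+n+n   [H → n]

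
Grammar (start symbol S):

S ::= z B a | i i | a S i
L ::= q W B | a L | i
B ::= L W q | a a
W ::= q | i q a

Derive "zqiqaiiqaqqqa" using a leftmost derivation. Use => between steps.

S => zBa   [S ::= z B a]
zBa => zLWqa   [B ::= L W q]
zLWqa => zqWBWqa   [L ::= q W B]
zqWBWqa => zqiqaBWqa   [W ::= i q a]
zqiqaBWqa => zqiqaLWqWqa   [B ::= L W q]
zqiqaLWqWqa => zqiqaiWqWqa   [L ::= i]
zqiqaiWqWqa => zqiqaiiqaqWqa   [W ::= i q a]
zqiqaiiqaqWqa => zqiqaiiqaqqqa   [W ::= q]

S=>zBa=>zLWqa=>zqWBWqa=>zqiqaBWqa=>zqiqaLWqWqa=>zqiqaiWqWqa=>zqiqaiiqaqWqa=>zqiqaiiqaqqqa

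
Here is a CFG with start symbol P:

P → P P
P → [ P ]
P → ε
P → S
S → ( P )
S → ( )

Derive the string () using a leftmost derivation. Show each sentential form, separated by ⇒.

P ⇒ PP   [P → P P]
PP ⇒ SP   [P → S]
SP ⇒ (P)P   [S → ( P )]
(P)P ⇒ ()P   [P → ε]
()P ⇒ ()   [P → ε]

P⇒PP⇒SP⇒(P)P⇒()P⇒()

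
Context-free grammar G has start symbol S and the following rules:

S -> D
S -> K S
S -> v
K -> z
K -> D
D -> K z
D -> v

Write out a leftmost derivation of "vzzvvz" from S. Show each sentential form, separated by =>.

S => KS   [S -> K S]
KS => DS   [K -> D]
DS => KzS   [D -> K z]
KzS => DzS   [K -> D]
DzS => KzzS   [D -> K z]
KzzS => DzzS   [K -> D]
DzzS => vzzS   [D -> v]
vzzS => vzzKS   [S -> K S]
vzzKS => vzzDS   [K -> D]
vzzDS => vzzvS   [D -> v]
vzzvS => vzzvD   [S -> D]
vzzvD => vzzvKz   [D -> K z]
vzzvKz => vzzvDz   [K -> D]
vzzvDz => vzzvvz   [D -> v]

S => KS => DS => KzS => DzS => KzzS => DzzS => vzzS => vzzKS => vzzDS => vzzvS => vzzvD => vzzvKz => vzzvDz => vzzvvz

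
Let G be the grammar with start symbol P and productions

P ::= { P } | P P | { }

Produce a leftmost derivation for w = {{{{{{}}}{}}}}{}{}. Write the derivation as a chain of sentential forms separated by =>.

P => PP   [P ::= P P]
PP => PPP   [P ::= P P]
PPP => {P}PP   [P ::= { P }]
{P}PP => {{P}}PP   [P ::= { P }]
{{P}}PP => {{{P}}}PP   [P ::= { P }]
{{{P}}}PP => {{{PP}}}PP   [P ::= P P]
{{{PP}}}PP => {{{{P}P}}}PP   [P ::= { P }]
{{{{P}P}}}PP => {{{{{P}}P}}}PP   [P ::= { P }]
{{{{{P}}P}}}PP => {{{{{{}}}P}}}PP   [P ::= { }]
{{{{{{}}}P}}}PP => {{{{{{}}}{}}}}PP   [P ::= { }]
{{{{{{}}}{}}}}PP => {{{{{{}}}{}}}}{}P   [P ::= { }]
{{{{{{}}}{}}}}{}P => {{{{{{}}}{}}}}{}{}   [P ::= { }]

P => PP => PPP => {P}PP => {{P}}PP => {{{P}}}PP => {{{PP}}}PP => {{{{P}P}}}PP => {{{{{P}}P}}}PP => {{{{{{}}}P}}}PP => {{{{{{}}}{}}}}PP => {{{{{{}}}{}}}}{}P => {{{{{{}}}{}}}}{}{}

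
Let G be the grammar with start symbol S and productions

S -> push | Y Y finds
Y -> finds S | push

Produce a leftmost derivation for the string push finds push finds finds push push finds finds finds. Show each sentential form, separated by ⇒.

S ⇒ Y Y finds   [S -> Y Y finds]
Y Y finds ⇒ push Y finds   [Y -> push]
push Y finds ⇒ push finds S finds   [Y -> finds S]
push finds S finds ⇒ push finds Y Y finds finds   [S -> Y Y finds]
push finds Y Y finds finds ⇒ push finds push Y finds finds   [Y -> push]
push finds push Y finds finds ⇒ push finds push finds S finds finds   [Y -> finds S]
push finds push finds S finds finds ⇒ push finds push finds Y Y finds finds finds   [S -> Y Y finds]
push finds push finds Y Y finds finds finds ⇒ push finds push finds finds S Y finds finds finds   [Y -> finds S]
push finds push finds finds S Y finds finds finds ⇒ push finds push finds finds push Y finds finds finds   [S -> push]
push finds push finds finds push Y finds finds finds ⇒ push finds push finds finds push push finds finds finds   [Y -> push]

S ⇒ Y Y finds ⇒ push Y finds ⇒ push finds S finds ⇒ push finds Y Y finds finds ⇒ push finds push Y finds finds ⇒ push finds push finds S finds finds ⇒ push finds push finds Y Y finds finds finds ⇒ push finds push finds finds S Y finds finds finds ⇒ push finds push finds finds push Y finds finds finds ⇒ push finds push finds finds push push finds finds finds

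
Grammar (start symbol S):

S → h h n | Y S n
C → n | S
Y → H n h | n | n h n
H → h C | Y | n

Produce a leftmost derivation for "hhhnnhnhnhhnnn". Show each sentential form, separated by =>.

S=>YSn=>HnhSn=>YnhSn=>HnhnhSn=>hCnhnhSn=>hSnhnhSn=>hhhnnhnhSn=>hhhnnhnhYSnn=>hhhnnhnhnSnn=>hhhnnhnhnhhnnn

S => YSn   [S → Y S n]
YSn => HnhSn   [Y → H n h]
HnhSn => YnhSn   [H → Y]
YnhSn => HnhnhSn   [Y → H n h]
HnhnhSn => hCnhnhSn   [H → h C]
hCnhnhSn => hSnhnhSn   [C → S]
hSnhnhSn => hhhnnhnhSn   [S → h h n]
hhhnnhnhSn => hhhnnhnhYSnn   [S → Y S n]
hhhnnhnhYSnn => hhhnnhnhnSnn   [Y → n]
hhhnnhnhnSnn => hhhnnhnhnhhnnn   [S → h h n]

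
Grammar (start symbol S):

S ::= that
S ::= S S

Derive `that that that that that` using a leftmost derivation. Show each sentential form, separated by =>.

S => S S   [S ::= S S]
S S => that S   [S ::= that]
that S => that S S   [S ::= S S]
that S S => that S S S   [S ::= S S]
that S S S => that S S S S   [S ::= S S]
that S S S S => that that S S S   [S ::= that]
that that S S S => that that that S S   [S ::= that]
that that that S S => that that that that S   [S ::= that]
that that that that S => that that that that that   [S ::= that]

S => S S => that S => that S S => that S S S => that S S S S => that that S S S => that that that S S => that that that that S => that that that that that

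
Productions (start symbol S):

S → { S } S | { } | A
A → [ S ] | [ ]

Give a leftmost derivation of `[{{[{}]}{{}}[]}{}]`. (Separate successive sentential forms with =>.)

S=>A=>[S]=>[{S}S]=>[{{S}S}S]=>[{{A}S}S]=>[{{[S]}S}S]=>[{{[{}]}S}S]=>[{{[{}]}{S}S}S]=>[{{[{}]}{{}}S}S]=>[{{[{}]}{{}}A}S]=>[{{[{}]}{{}}[]}S]=>[{{[{}]}{{}}[]}{}]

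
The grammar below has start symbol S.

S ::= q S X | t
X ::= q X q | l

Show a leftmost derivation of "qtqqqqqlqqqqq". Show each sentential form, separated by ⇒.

S ⇒ qSX ⇒ qtX ⇒ qtqXq ⇒ qtqqXqq ⇒ qtqqqXqqq ⇒ qtqqqqXqqqq ⇒ qtqqqqqXqqqqq ⇒ qtqqqqqlqqqqq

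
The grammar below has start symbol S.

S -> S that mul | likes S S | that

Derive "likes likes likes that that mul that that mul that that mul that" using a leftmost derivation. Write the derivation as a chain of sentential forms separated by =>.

S => likes S S => likes S that mul S => likes likes S S that mul S => likes likes S that mul S that mul S => likes likes likes S S that mul S that mul S => likes likes likes S that mul S that mul S that mul S => likes likes likes that that mul S that mul S that mul S => likes likes likes that that mul that that mul S that mul S => likes likes likes that that mul that that mul that that mul S => likes likes likes that that mul that that mul that that mul that

S => likes S S   [S -> likes S S]
likes S S => likes S that mul S   [S -> S that mul]
likes S that mul S => likes likes S S that mul S   [S -> likes S S]
likes likes S S that mul S => likes likes S that mul S that mul S   [S -> S that mul]
likes likes S that mul S that mul S => likes likes likes S S that mul S that mul S   [S -> likes S S]
likes likes likes S S that mul S that mul S => likes likes likes S that mul S that mul S that mul S   [S -> S that mul]
likes likes likes S that mul S that mul S that mul S => likes likes likes that that mul S that mul S that mul S   [S -> that]
likes likes likes that that mul S that mul S that mul S => likes likes likes that that mul that that mul S that mul S   [S -> that]
likes likes likes that that mul that that mul S that mul S => likes likes likes that that mul that that mul that that mul S   [S -> that]
likes likes likes that that mul that that mul that that mul S => likes likes likes that that mul that that mul that that mul that   [S -> that]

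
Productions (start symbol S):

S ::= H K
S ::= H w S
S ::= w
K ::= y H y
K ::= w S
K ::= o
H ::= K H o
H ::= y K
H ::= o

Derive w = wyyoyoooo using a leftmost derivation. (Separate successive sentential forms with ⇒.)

S ⇒ HK ⇒ KHoK ⇒ wSHoK ⇒ wHKHoK ⇒ wyKKHoK ⇒ wyyHyKHoK ⇒ wyyoyKHoK ⇒ wyyoyoHoK ⇒ wyyoyoooK ⇒ wyyoyoooo

S ⇒ HK   [S ::= H K]
HK ⇒ KHoK   [H ::= K H o]
KHoK ⇒ wSHoK   [K ::= w S]
wSHoK ⇒ wHKHoK   [S ::= H K]
wHKHoK ⇒ wyKKHoK   [H ::= y K]
wyKKHoK ⇒ wyyHyKHoK   [K ::= y H y]
wyyHyKHoK ⇒ wyyoyKHoK   [H ::= o]
wyyoyKHoK ⇒ wyyoyoHoK   [K ::= o]
wyyoyoHoK ⇒ wyyoyoooK   [H ::= o]
wyyoyoooK ⇒ wyyoyoooo   [K ::= o]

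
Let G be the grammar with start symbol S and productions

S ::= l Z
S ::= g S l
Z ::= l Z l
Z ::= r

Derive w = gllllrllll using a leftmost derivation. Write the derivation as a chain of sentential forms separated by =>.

S=>gSl=>glZl=>gllZll=>glllZlll=>gllllZllll=>gllllrllll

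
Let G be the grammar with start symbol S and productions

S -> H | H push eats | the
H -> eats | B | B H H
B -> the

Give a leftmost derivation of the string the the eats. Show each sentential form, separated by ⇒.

S ⇒ H ⇒ B H H ⇒ the H H ⇒ the B H ⇒ the the H ⇒ the the eats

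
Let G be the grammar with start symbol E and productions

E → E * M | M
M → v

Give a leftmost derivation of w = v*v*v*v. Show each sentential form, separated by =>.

E => E*M => E*M*M => E*M*M*M => M*M*M*M => v*M*M*M => v*v*M*M => v*v*v*M => v*v*v*v

E => E*M   [E → E * M]
E*M => E*M*M   [E → E * M]
E*M*M => E*M*M*M   [E → E * M]
E*M*M*M => M*M*M*M   [E → M]
M*M*M*M => v*M*M*M   [M → v]
v*M*M*M => v*v*M*M   [M → v]
v*v*M*M => v*v*v*M   [M → v]
v*v*v*M => v*v*v*v   [M → v]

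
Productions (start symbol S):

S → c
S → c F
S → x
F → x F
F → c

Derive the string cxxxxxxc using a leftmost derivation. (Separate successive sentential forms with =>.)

S => cF => cxF => cxxF => cxxxF => cxxxxF => cxxxxxF => cxxxxxxF => cxxxxxxc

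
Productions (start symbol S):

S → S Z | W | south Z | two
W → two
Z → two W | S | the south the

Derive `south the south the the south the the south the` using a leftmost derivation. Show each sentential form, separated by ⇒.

S ⇒ S Z ⇒ S Z Z ⇒ south Z Z Z ⇒ south the south the Z Z ⇒ south the south the the south the Z ⇒ south the south the the south the the south the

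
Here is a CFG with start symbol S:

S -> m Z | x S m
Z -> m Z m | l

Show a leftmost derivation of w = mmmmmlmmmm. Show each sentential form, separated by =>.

S => mZ => mmZm => mmmZmm => mmmmZmmm => mmmmmZmmmm => mmmmmlmmmm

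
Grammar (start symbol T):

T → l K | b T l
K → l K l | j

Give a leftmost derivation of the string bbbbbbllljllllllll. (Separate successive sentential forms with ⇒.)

T⇒bTl⇒bbTll⇒bbbTlll⇒bbbbTllll⇒bbbbbTlllll⇒bbbbbbTllllll⇒bbbbbblKllllll⇒bbbbbbllKlllllll⇒bbbbbblllKllllllll⇒bbbbbbllljllllllll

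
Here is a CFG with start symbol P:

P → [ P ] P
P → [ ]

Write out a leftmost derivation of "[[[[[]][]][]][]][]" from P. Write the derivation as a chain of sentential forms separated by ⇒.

P⇒[P]P⇒[[P]P]P⇒[[[P]P]P]P⇒[[[[P]P]P]P]P⇒[[[[[]]P]P]P]P⇒[[[[[]][]]P]P]P⇒[[[[[]][]][]]P]P⇒[[[[[]][]][]][]]P⇒[[[[[]][]][]][]][]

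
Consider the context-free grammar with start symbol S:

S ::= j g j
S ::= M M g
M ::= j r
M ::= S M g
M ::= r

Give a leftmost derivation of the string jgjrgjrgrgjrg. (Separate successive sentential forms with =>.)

S=>MMg=>SMgMg=>MMgMgMg=>SMgMgMgMg=>jgjMgMgMgMg=>jgjrgMgMgMg=>jgjrgjrgMgMg=>jgjrgjrgrgMg=>jgjrgjrgrgjrg

S => MMg   [S ::= M M g]
MMg => SMgMg   [M ::= S M g]
SMgMg => MMgMgMg   [S ::= M M g]
MMgMgMg => SMgMgMgMg   [M ::= S M g]
SMgMgMgMg => jgjMgMgMgMg   [S ::= j g j]
jgjMgMgMgMg => jgjrgMgMgMg   [M ::= r]
jgjrgMgMgMg => jgjrgjrgMgMg   [M ::= j r]
jgjrgjrgMgMg => jgjrgjrgrgMg   [M ::= r]
jgjrgjrgrgMg => jgjrgjrgrgjrg   [M ::= j r]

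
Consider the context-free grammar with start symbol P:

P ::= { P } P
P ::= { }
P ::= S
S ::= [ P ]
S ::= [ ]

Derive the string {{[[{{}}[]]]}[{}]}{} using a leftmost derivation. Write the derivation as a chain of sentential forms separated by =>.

P => {P}P => {{P}P}P => {{S}P}P => {{[P]}P}P => {{[S]}P}P => {{[[P]]}P}P => {{[[{P}P]]}P}P => {{[[{{}}P]]}P}P => {{[[{{}}S]]}P}P => {{[[{{}}[]]]}P}P => {{[[{{}}[]]]}S}P => {{[[{{}}[]]]}[P]}P => {{[[{{}}[]]]}[{}]}P => {{[[{{}}[]]]}[{}]}{}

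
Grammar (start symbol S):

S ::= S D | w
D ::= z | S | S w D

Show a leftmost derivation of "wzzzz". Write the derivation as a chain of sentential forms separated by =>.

S => SD => SDD => SDDD => SDDDD => wDDDD => wzDDD => wzzDD => wzzzD => wzzzz

S => SD   [S ::= S D]
SD => SDD   [S ::= S D]
SDD => SDDD   [S ::= S D]
SDDD => SDDDD   [S ::= S D]
SDDDD => wDDDD   [S ::= w]
wDDDD => wzDDD   [D ::= z]
wzDDD => wzzDD   [D ::= z]
wzzDD => wzzzD   [D ::= z]
wzzzD => wzzzz   [D ::= z]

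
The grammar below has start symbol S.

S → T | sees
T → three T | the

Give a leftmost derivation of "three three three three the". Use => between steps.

S => T => three T => three three T => three three three T => three three three three T => three three three three the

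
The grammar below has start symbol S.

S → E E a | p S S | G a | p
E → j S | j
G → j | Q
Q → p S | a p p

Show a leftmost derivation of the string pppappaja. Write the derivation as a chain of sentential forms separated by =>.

S=>pSS=>ppSSS=>pppSS=>pppGaS=>pppQaS=>pppappaS=>pppappaGa=>pppappaja

S => pSS   [S → p S S]
pSS => ppSSS   [S → p S S]
ppSSS => pppSS   [S → p]
pppSS => pppGaS   [S → G a]
pppGaS => pppQaS   [G → Q]
pppQaS => pppappaS   [Q → a p p]
pppappaS => pppappaGa   [S → G a]
pppappaGa => pppappaja   [G → j]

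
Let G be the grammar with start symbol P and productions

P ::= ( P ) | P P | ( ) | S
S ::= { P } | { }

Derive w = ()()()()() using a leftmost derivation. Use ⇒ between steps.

P⇒PP⇒PPP⇒PPPP⇒PPPPP⇒()PPPP⇒()()PPP⇒()()()PP⇒()()()()P⇒()()()()()

P ⇒ PP   [P ::= P P]
PP ⇒ PPP   [P ::= P P]
PPP ⇒ PPPP   [P ::= P P]
PPPP ⇒ PPPPP   [P ::= P P]
PPPPP ⇒ ()PPPP   [P ::= ( )]
()PPPP ⇒ ()()PPP   [P ::= ( )]
()()PPP ⇒ ()()()PP   [P ::= ( )]
()()()PP ⇒ ()()()()P   [P ::= ( )]
()()()()P ⇒ ()()()()()   [P ::= ( )]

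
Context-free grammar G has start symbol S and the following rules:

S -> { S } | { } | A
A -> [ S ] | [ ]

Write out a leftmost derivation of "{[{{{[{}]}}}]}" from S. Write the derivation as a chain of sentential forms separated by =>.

S => {S}   [S -> { S }]
{S} => {A}   [S -> A]
{A} => {[S]}   [A -> [ S ]]
{[S]} => {[{S}]}   [S -> { S }]
{[{S}]} => {[{{S}}]}   [S -> { S }]
{[{{S}}]} => {[{{{S}}}]}   [S -> { S }]
{[{{{S}}}]} => {[{{{A}}}]}   [S -> A]
{[{{{A}}}]} => {[{{{[S]}}}]}   [A -> [ S ]]
{[{{{[S]}}}]} => {[{{{[{}]}}}]}   [S -> { }]

S => {S} => {A} => {[S]} => {[{S}]} => {[{{S}}]} => {[{{{S}}}]} => {[{{{A}}}]} => {[{{{[S]}}}]} => {[{{{[{}]}}}]}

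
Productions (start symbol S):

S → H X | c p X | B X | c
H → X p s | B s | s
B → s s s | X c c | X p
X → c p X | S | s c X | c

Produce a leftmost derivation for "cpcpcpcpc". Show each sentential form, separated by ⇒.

S ⇒ BX ⇒ XpX ⇒ cpXpX ⇒ cpcpXpX ⇒ cpcpSpX ⇒ cpcpBXpX ⇒ cpcpXpXpX ⇒ cpcpcpXpX ⇒ cpcpcpcpX ⇒ cpcpcpcpc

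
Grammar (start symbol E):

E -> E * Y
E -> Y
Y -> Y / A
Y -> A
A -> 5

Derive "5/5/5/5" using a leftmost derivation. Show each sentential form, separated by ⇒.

E ⇒ Y ⇒ Y/A ⇒ Y/A/A ⇒ Y/A/A/A ⇒ A/A/A/A ⇒ 5/A/A/A ⇒ 5/5/A/A ⇒ 5/5/5/A ⇒ 5/5/5/5

E ⇒ Y   [E -> Y]
Y ⇒ Y/A   [Y -> Y / A]
Y/A ⇒ Y/A/A   [Y -> Y / A]
Y/A/A ⇒ Y/A/A/A   [Y -> Y / A]
Y/A/A/A ⇒ A/A/A/A   [Y -> A]
A/A/A/A ⇒ 5/A/A/A   [A -> 5]
5/A/A/A ⇒ 5/5/A/A   [A -> 5]
5/5/A/A ⇒ 5/5/5/A   [A -> 5]
5/5/5/A ⇒ 5/5/5/5   [A -> 5]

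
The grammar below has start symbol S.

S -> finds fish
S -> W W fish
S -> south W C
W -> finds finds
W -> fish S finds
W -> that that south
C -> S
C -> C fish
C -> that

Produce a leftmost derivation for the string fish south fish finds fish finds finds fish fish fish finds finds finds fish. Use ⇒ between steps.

S ⇒ W W fish ⇒ fish S finds W fish ⇒ fish south W C finds W fish ⇒ fish south fish S finds C finds W fish ⇒ fish south fish finds fish finds C finds W fish ⇒ fish south fish finds fish finds C fish finds W fish ⇒ fish south fish finds fish finds C fish fish finds W fish ⇒ fish south fish finds fish finds S fish fish finds W fish ⇒ fish south fish finds fish finds finds fish fish fish finds W fish ⇒ fish south fish finds fish finds finds fish fish fish finds finds finds fish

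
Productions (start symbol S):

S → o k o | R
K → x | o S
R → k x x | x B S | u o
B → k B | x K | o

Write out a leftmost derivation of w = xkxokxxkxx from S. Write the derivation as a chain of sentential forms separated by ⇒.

S ⇒ R ⇒ xBS ⇒ xkBS ⇒ xkxKS ⇒ xkxoSS ⇒ xkxoRS ⇒ xkxokxxS ⇒ xkxokxxR ⇒ xkxokxxkxx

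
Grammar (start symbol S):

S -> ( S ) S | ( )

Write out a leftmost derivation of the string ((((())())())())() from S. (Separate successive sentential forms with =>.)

S=>(S)S=>((S)S)S=>(((S)S)S)S=>((((S)S)S)S)S=>((((())S)S)S)S=>((((())())S)S)S=>((((())())())S)S=>((((())())())())S=>((((())())())())()

S => (S)S   [S -> ( S ) S]
(S)S => ((S)S)S   [S -> ( S ) S]
((S)S)S => (((S)S)S)S   [S -> ( S ) S]
(((S)S)S)S => ((((S)S)S)S)S   [S -> ( S ) S]
((((S)S)S)S)S => ((((())S)S)S)S   [S -> ( )]
((((())S)S)S)S => ((((())())S)S)S   [S -> ( )]
((((())())S)S)S => ((((())())())S)S   [S -> ( )]
((((())())())S)S => ((((())())())())S   [S -> ( )]
((((())())())())S => ((((())())())())()   [S -> ( )]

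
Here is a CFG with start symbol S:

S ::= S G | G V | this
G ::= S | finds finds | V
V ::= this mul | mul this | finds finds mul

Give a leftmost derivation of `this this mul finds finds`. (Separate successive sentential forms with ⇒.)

S ⇒ S G   [S ::= S G]
S G ⇒ G V G   [S ::= G V]
G V G ⇒ S V G   [G ::= S]
S V G ⇒ this V G   [S ::= this]
this V G ⇒ this this mul G   [V ::= this mul]
this this mul G ⇒ this this mul finds finds   [G ::= finds finds]

S ⇒ S G ⇒ G V G ⇒ S V G ⇒ this V G ⇒ this this mul G ⇒ this this mul finds finds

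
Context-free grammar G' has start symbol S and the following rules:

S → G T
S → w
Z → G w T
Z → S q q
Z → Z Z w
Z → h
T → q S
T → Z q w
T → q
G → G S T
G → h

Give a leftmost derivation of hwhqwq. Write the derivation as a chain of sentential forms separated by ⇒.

S ⇒ GT ⇒ GSTT ⇒ hSTT ⇒ hwTT ⇒ hwZqwT ⇒ hwhqwT ⇒ hwhqwq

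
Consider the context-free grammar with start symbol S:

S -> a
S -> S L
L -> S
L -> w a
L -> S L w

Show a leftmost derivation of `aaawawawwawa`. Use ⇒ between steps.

S⇒SL⇒SLL⇒SLLL⇒aLLL⇒aSLwLL⇒aSLLwLL⇒aaLLwLL⇒aaSLwLL⇒aaSLLwLL⇒aaaLLwLL⇒aaawaLwLL⇒aaawawawLL⇒aaawawawwaL⇒aaawawawwawa

S ⇒ SL   [S -> S L]
SL ⇒ SLL   [S -> S L]
SLL ⇒ SLLL   [S -> S L]
SLLL ⇒ aLLL   [S -> a]
aLLL ⇒ aSLwLL   [L -> S L w]
aSLwLL ⇒ aSLLwLL   [S -> S L]
aSLLwLL ⇒ aaLLwLL   [S -> a]
aaLLwLL ⇒ aaSLwLL   [L -> S]
aaSLwLL ⇒ aaSLLwLL   [S -> S L]
aaSLLwLL ⇒ aaaLLwLL   [S -> a]
aaaLLwLL ⇒ aaawaLwLL   [L -> w a]
aaawaLwLL ⇒ aaawawawLL   [L -> w a]
aaawawawLL ⇒ aaawawawwaL   [L -> w a]
aaawawawwaL ⇒ aaawawawwawa   [L -> w a]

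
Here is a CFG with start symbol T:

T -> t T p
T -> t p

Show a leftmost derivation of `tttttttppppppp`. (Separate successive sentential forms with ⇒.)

T ⇒ tTp ⇒ ttTpp ⇒ tttTppp ⇒ ttttTpppp ⇒ tttttTppppp ⇒ ttttttTpppppp ⇒ tttttttppppppp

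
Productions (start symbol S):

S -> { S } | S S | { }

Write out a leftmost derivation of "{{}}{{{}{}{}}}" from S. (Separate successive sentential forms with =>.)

S => SS   [S -> S S]
SS => {S}S   [S -> { S }]
{S}S => {{}}S   [S -> { }]
{{}}S => {{}}{S}   [S -> { S }]
{{}}{S} => {{}}{{S}}   [S -> { S }]
{{}}{{S}} => {{}}{{SS}}   [S -> S S]
{{}}{{SS}} => {{}}{{SSS}}   [S -> S S]
{{}}{{SSS}} => {{}}{{{}SS}}   [S -> { }]
{{}}{{{}SS}} => {{}}{{{}{}S}}   [S -> { }]
{{}}{{{}{}S}} => {{}}{{{}{}{}}}   [S -> { }]

S=>SS=>{S}S=>{{}}S=>{{}}{S}=>{{}}{{S}}=>{{}}{{SS}}=>{{}}{{SSS}}=>{{}}{{{}SS}}=>{{}}{{{}{}S}}=>{{}}{{{}{}{}}}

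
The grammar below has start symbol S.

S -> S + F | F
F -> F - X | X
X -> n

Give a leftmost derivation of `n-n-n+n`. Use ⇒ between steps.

S⇒S+F⇒F+F⇒F-X+F⇒F-X-X+F⇒X-X-X+F⇒n-X-X+F⇒n-n-X+F⇒n-n-n+F⇒n-n-n+X⇒n-n-n+n

S ⇒ S+F   [S -> S + F]
S+F ⇒ F+F   [S -> F]
F+F ⇒ F-X+F   [F -> F - X]
F-X+F ⇒ F-X-X+F   [F -> F - X]
F-X-X+F ⇒ X-X-X+F   [F -> X]
X-X-X+F ⇒ n-X-X+F   [X -> n]
n-X-X+F ⇒ n-n-X+F   [X -> n]
n-n-X+F ⇒ n-n-n+F   [X -> n]
n-n-n+F ⇒ n-n-n+X   [F -> X]
n-n-n+X ⇒ n-n-n+n   [X -> n]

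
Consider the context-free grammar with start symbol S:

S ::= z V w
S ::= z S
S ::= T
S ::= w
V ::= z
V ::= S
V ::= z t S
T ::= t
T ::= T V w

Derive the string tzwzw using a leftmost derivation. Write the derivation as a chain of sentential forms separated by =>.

S => T => TVw => TVwVw => tVwVw => tzwVw => tzwzw

S => T   [S ::= T]
T => TVw   [T ::= T V w]
TVw => TVwVw   [T ::= T V w]
TVwVw => tVwVw   [T ::= t]
tVwVw => tzwVw   [V ::= z]
tzwVw => tzwzw   [V ::= z]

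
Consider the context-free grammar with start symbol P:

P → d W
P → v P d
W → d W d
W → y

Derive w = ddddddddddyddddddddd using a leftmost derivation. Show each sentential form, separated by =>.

P => dW => ddWd => dddWdd => ddddWddd => dddddWdddd => ddddddWddddd => dddddddWdddddd => ddddddddWddddddd => dddddddddWdddddddd => ddddddddddWddddddddd => ddddddddddyddddddddd

P => dW   [P → d W]
dW => ddWd   [W → d W d]
ddWd => dddWdd   [W → d W d]
dddWdd => ddddWddd   [W → d W d]
ddddWddd => dddddWdddd   [W → d W d]
dddddWdddd => ddddddWddddd   [W → d W d]
ddddddWddddd => dddddddWdddddd   [W → d W d]
dddddddWdddddd => ddddddddWddddddd   [W → d W d]
ddddddddWddddddd => dddddddddWdddddddd   [W → d W d]
dddddddddWdddddddd => ddddddddddWddddddddd   [W → d W d]
ddddddddddWddddddddd => ddddddddddyddddddddd   [W → y]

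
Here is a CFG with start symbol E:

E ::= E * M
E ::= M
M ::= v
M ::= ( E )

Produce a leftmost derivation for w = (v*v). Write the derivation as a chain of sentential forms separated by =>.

E=>M=>(E)=>(E*M)=>(M*M)=>(v*M)=>(v*v)

E => M   [E ::= M]
M => (E)   [M ::= ( E )]
(E) => (E*M)   [E ::= E * M]
(E*M) => (M*M)   [E ::= M]
(M*M) => (v*M)   [M ::= v]
(v*M) => (v*v)   [M ::= v]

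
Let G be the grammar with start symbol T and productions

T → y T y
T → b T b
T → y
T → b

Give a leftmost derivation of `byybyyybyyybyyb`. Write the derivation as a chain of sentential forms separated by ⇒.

T ⇒ bTb   [T → b T b]
bTb ⇒ byTyb   [T → y T y]
byTyb ⇒ byyTyyb   [T → y T y]
byyTyyb ⇒ byybTbyyb   [T → b T b]
byybTbyyb ⇒ byybyTybyyb   [T → y T y]
byybyTybyyb ⇒ byybyyTyybyyb   [T → y T y]
byybyyTyybyyb ⇒ byybyyyTyyybyyb   [T → y T y]
byybyyyTyyybyyb ⇒ byybyyybyyybyyb   [T → b]

T ⇒ bTb ⇒ byTyb ⇒ byyTyyb ⇒ byybTbyyb ⇒ byybyTybyyb ⇒ byybyyTyybyyb ⇒ byybyyyTyyybyyb ⇒ byybyyybyyybyyb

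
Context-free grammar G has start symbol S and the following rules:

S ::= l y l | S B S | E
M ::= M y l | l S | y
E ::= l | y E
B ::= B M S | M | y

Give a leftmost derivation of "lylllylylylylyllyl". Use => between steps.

S => SBS => lylBS => lylBMSS => lylMMSS => lyllSMSS => lyllSBSMSS => lylllylBSMSS => lylllylySMSS => lylllylylylMSS => lylllylylylySS => lylllylylylylylS => lylllylylylylyllyl

S => SBS   [S ::= S B S]
SBS => lylBS   [S ::= l y l]
lylBS => lylBMSS   [B ::= B M S]
lylBMSS => lylMMSS   [B ::= M]
lylMMSS => lyllSMSS   [M ::= l S]
lyllSMSS => lyllSBSMSS   [S ::= S B S]
lyllSBSMSS => lylllylBSMSS   [S ::= l y l]
lylllylBSMSS => lylllylySMSS   [B ::= y]
lylllylySMSS => lylllylylylMSS   [S ::= l y l]
lylllylylylMSS => lylllylylylySS   [M ::= y]
lylllylylylySS => lylllylylylylylS   [S ::= l y l]
lylllylylylylylS => lylllylylylylyllyl   [S ::= l y l]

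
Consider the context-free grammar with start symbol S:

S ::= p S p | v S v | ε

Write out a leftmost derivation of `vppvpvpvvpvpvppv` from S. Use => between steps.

S => vSv => vpSpv => vppSppv => vppvSvppv => vppvpSpvppv => vppvpvSvpvppv => vppvpvpSpvpvppv => vppvpvpvSvpvpvppv => vppvpvpvvpvpvppv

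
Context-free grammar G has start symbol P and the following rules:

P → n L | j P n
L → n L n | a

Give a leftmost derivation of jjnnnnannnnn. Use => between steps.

P => jPn   [P → j P n]
jPn => jjPnn   [P → j P n]
jjPnn => jjnLnn   [P → n L]
jjnLnn => jjnnLnnn   [L → n L n]
jjnnLnnn => jjnnnLnnnn   [L → n L n]
jjnnnLnnnn => jjnnnnLnnnnn   [L → n L n]
jjnnnnLnnnnn => jjnnnnannnnn   [L → a]

P=>jPn=>jjPnn=>jjnLnn=>jjnnLnnn=>jjnnnLnnnn=>jjnnnnLnnnnn=>jjnnnnannnnn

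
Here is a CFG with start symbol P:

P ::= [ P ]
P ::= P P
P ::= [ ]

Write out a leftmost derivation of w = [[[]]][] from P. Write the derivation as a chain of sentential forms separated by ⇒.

P ⇒ PP ⇒ [P]P ⇒ [[P]]P ⇒ [[[]]]P ⇒ [[[]]][]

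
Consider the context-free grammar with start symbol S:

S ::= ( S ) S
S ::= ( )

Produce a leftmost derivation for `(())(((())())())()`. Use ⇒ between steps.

S⇒(S)S⇒(())S⇒(())(S)S⇒(())((S)S)S⇒(())(((S)S)S)S⇒(())(((())S)S)S⇒(())(((())())S)S⇒(())(((())())())S⇒(())(((())())())()

S ⇒ (S)S   [S ::= ( S ) S]
(S)S ⇒ (())S   [S ::= ( )]
(())S ⇒ (())(S)S   [S ::= ( S ) S]
(())(S)S ⇒ (())((S)S)S   [S ::= ( S ) S]
(())((S)S)S ⇒ (())(((S)S)S)S   [S ::= ( S ) S]
(())(((S)S)S)S ⇒ (())(((())S)S)S   [S ::= ( )]
(())(((())S)S)S ⇒ (())(((())())S)S   [S ::= ( )]
(())(((())())S)S ⇒ (())(((())())())S   [S ::= ( )]
(())(((())())())S ⇒ (())(((())())())()   [S ::= ( )]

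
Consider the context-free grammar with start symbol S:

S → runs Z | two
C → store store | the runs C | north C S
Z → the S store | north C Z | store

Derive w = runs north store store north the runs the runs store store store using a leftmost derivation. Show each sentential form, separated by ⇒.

S ⇒ runs Z ⇒ runs north C Z ⇒ runs north store store Z ⇒ runs north store store north C Z ⇒ runs north store store north the runs C Z ⇒ runs north store store north the runs the runs C Z ⇒ runs north store store north the runs the runs store store Z ⇒ runs north store store north the runs the runs store store store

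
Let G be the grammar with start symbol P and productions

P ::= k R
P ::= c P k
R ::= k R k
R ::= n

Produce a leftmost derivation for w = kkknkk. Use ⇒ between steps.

P ⇒ kR ⇒ kkRk ⇒ kkkRkk ⇒ kkknkk

P ⇒ kR   [P ::= k R]
kR ⇒ kkRk   [R ::= k R k]
kkRk ⇒ kkkRkk   [R ::= k R k]
kkkRkk ⇒ kkknkk   [R ::= n]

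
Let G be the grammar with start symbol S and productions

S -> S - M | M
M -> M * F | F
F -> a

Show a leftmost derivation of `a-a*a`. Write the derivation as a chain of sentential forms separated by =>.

S => S-M => M-M => F-M => a-M => a-M*F => a-F*F => a-a*F => a-a*a

S => S-M   [S -> S - M]
S-M => M-M   [S -> M]
M-M => F-M   [M -> F]
F-M => a-M   [F -> a]
a-M => a-M*F   [M -> M * F]
a-M*F => a-F*F   [M -> F]
a-F*F => a-a*F   [F -> a]
a-a*F => a-a*a   [F -> a]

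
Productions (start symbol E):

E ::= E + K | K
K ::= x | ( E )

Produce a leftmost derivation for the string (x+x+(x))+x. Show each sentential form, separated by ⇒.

E ⇒ E+K ⇒ K+K ⇒ (E)+K ⇒ (E+K)+K ⇒ (E+K+K)+K ⇒ (K+K+K)+K ⇒ (x+K+K)+K ⇒ (x+x+K)+K ⇒ (x+x+(E))+K ⇒ (x+x+(K))+K ⇒ (x+x+(x))+K ⇒ (x+x+(x))+x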